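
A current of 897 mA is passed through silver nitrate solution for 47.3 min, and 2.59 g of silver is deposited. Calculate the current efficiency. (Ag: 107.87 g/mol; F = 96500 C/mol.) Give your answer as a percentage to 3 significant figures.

Q = 0.897 × 2838 = 2546 C
n(e⁻) = 2546 / 96500 = 0.02638 mol
Ag⁺ + e⁻ → Ag, so theoretical n(Ag) = 0.02638 mol → 2.846 g
Efficiency = 2.59 / 2.846 = 0.9100 = 91.0%

91.0%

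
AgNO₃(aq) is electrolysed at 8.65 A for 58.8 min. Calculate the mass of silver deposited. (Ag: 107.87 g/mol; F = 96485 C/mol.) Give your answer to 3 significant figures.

34.1 g

Q = 8.65 A × 3528 s = 30520 C
Moles of electrons = 30520 / 96485 = 0.3163 mol
Ag⁺ + e⁻ → Ag, so n(Ag) = 0.3163 mol
m = 0.3163 × 107.87 = 34.1 g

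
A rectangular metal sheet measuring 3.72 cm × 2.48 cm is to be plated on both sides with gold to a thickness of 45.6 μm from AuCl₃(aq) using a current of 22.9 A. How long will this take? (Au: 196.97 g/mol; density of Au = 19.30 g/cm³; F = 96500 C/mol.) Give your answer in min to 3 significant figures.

1.74 min

Plated area = 2 × 3.72 × 2.48 = 18.45 cm²
Volume = 18.45 × 45.6×10⁻⁴ cm = 0.08413 cm³
m(Au) = 0.08413 × 19.30 = 1.624 g
n(Au) = 1.624 / 196.97 = 0.008245 mol; n(e⁻) = 3 × 0.008245 = 0.02474 mol
Q = 0.02474 × 96500 = 2387 C
t = 2387 / 22.9 = 104.2 s = 1.74 min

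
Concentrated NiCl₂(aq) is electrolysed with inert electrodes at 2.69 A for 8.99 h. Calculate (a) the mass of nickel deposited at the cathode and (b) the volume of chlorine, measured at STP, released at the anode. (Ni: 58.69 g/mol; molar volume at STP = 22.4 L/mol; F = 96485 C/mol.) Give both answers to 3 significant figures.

26.5 g Ni; 10.1 L Cl₂

Q = 2.69 × 32364 = 87060 C; n(e⁻) = 87060 / 96485 = 0.9023 mol
Cathode: Ni²⁺ + 2e⁻ → Ni → n(Ni) = 0.9023/2 = 0.4512 mol → 26.5 g
Anode: 2Cl⁻ → Cl₂ + 2e⁻ → n(Cl₂) = 0.9023/2 = 0.4512 mol → 10.1 L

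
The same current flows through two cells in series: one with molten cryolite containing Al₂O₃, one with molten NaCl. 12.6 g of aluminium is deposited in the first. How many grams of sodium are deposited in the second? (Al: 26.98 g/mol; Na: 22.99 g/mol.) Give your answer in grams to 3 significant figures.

32.2 g

n(Al) = 12.6 / 26.98 = 0.4670 mol
Al³⁺ + 3e⁻ → Al, so n(e⁻) = 3 × 0.4670 = 1.401 mol
In series, the same 1.401 mol of electrons flows through the second cell.
Na⁺ + e⁻ → Na, so n(Na) = 1.401 mol
m(Na) = 1.401 × 22.99 = 32.2 g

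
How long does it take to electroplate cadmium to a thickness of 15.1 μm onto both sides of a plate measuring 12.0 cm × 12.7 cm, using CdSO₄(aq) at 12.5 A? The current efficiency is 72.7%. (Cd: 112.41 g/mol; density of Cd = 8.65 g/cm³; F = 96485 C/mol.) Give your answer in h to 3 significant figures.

Plated area = 2 × 12.0 × 12.7 = 304.8 cm²
Volume = 304.8 × 15.1×10⁻⁴ cm = 0.4602 cm³
m(Cd) = 0.4602 × 8.65 = 3.981 g
n(Cd) = 3.981 / 112.41 = 0.03541 mol; n(e⁻) = 2 × 0.03541 = 0.07082 mol
Q = 0.07082 × 96485 / 0.727 = 9399 C
t = 9399 / 12.5 = 751.9 s = 0.209 h

0.209 h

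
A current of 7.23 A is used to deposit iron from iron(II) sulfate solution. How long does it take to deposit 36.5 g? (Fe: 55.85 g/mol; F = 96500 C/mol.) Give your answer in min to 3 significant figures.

291 min

n(Fe) = 36.5 / 55.85 = 0.6535 mol
Fe²⁺ + 2e⁻ → Fe, so n(e⁻) = 2 × 0.6535 = 1.307 mol
Q = 1.307 × 96500 = 1.261×10^5 C
t = Q / I = 1.261×10^5 / 7.23 = 17440 s = 291 min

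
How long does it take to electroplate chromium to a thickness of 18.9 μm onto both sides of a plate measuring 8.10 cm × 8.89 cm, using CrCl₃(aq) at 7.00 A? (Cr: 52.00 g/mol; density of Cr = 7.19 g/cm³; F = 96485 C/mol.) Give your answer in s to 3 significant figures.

1560 s

Plated area = 2 × 8.10 × 8.89 = 144.0 cm²
Volume = 144.0 × 18.9×10⁻⁴ cm = 0.2722 cm³
m(Cr) = 0.2722 × 7.19 = 1.957 g
n(Cr) = 1.957 / 52.00 = 0.03763 mol; n(e⁻) = 3 × 0.03763 = 0.1129 mol
Q = 0.1129 × 96485 = 10890 C
t = 10890 / 7.00 = 1556 s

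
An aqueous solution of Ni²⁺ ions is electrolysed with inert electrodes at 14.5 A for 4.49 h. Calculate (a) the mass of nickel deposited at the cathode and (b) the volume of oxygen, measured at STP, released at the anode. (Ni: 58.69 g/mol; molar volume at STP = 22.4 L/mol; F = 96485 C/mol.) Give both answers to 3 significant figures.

Q = 14.5 × 16164 = 2.344×10^5 C; n(e⁻) = 2.344×10^5 / 96485 = 2.429 mol
Cathode: Ni²⁺ + 2e⁻ → Ni → n(Ni) = 2.429/2 = 1.215 mol → 71.3 g
Anode: 2H₂O → O₂ + 4H⁺ + 4e⁻ → n(O₂) = 2.429/4 = 0.6073 mol → 13.6 L

71.3 g Ni; 13.6 L O₂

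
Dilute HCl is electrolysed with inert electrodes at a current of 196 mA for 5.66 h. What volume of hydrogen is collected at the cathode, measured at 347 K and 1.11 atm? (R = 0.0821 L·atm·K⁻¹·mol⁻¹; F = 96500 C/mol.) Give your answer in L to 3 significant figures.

0.531 L

Q = 0.196 A × 20376 s = 3994 C
n(e⁻) = Q/F = 3994/96500 = 0.04139 mol
2H⁺ + 2e⁻ → H₂, so n(H₂) = 0.04139 / 2 = 0.02070 mol
V = nRT/P = 0.02070 × 0.0821 × 347 / 1.11 = 0.5313 L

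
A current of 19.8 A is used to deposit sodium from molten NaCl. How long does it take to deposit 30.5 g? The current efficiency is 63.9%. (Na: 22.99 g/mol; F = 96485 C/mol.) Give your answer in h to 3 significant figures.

n(Na) = 30.5 / 22.99 = 1.327 mol
Na⁺ + e⁻ → Na, so n(e⁻) = 1.327 mol
Q = 1.327 × 96485 / 0.639 = 2.004×10^5 C
t = Q / I = 2.004×10^5 / 19.8 = 10120 s = 2.81 h

2.81 h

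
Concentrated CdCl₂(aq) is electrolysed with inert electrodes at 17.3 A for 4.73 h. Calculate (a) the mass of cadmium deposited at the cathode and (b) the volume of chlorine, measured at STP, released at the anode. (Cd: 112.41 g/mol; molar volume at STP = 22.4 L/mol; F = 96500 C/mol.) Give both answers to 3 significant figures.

Q = 17.3 × 17028 = 2.946×10^5 C; n(e⁻) = 2.946×10^5 / 96500 = 3.053 mol
Cathode: Cd²⁺ + 2e⁻ → Cd → n(Cd) = 3.053/2 = 1.527 mol → 172 g
Anode: 2Cl⁻ → Cl₂ + 2e⁻ → n(Cl₂) = 3.053/2 = 1.527 mol → 34.2 L

172 g Cd; 34.2 L Cl₂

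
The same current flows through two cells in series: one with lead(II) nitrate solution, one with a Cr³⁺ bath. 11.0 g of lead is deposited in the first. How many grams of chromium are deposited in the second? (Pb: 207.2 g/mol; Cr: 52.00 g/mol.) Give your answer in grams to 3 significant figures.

1.84 g

n(Pb) = 11.0 / 207.2 = 0.05309 mol
Pb²⁺ + 2e⁻ → Pb, so n(e⁻) = 2 × 0.05309 = 0.1062 mol
The cells are in series, so the same charge (and hence the same n(e⁻) = 0.1062 mol) passes through both.
Cr³⁺ + 3e⁻ → Cr, so n(Cr) = 0.1062 / 3 = 0.03540 mol
m(Cr) = 0.03540 × 52.00 = 1.84 g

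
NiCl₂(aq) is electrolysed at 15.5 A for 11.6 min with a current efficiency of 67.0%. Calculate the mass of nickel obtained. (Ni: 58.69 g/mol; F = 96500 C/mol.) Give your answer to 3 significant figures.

2.20 g

Q = 15.5 × 696 = 10790 C
n(e⁻) = 10790 / 96500 = 0.1118 mol
Ni²⁺ + 2e⁻ → Ni, so theoretical m(Ni) = 0.05590 × 58.69 = 3.281 g
Actual mass = 67.0% × 3.281 = 2.20 g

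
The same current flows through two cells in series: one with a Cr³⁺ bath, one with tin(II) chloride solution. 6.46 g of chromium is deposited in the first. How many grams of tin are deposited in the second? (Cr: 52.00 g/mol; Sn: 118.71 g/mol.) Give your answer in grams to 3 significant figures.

n(Cr) = 6.46 / 52.00 = 0.1242 mol
Cr³⁺ + 3e⁻ → Cr, so n(e⁻) = 3 × 0.1242 = 0.3726 mol
In series, the same 0.3726 mol of electrons flows through the second cell.
Sn²⁺ + 2e⁻ → Sn, so n(Sn) = 0.3726 / 2 = 0.1863 mol
m(Sn) = 0.1863 × 118.71 = 22.1 g

22.1 g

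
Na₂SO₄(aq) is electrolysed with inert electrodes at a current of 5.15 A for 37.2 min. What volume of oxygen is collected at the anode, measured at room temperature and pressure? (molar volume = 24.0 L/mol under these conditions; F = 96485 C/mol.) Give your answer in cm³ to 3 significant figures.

Q = 5.15 A × 2232 s = 11490 C
n(e⁻) = 11490 / 96485 = 0.1191 mol
2H₂O → O₂ + 4H⁺ + 4e⁻, so n(O₂) = 0.1191 / 4 = 0.02978 mol
V = 0.02978 × 24.0 = 0.7147 L
= 715 cm³

715 cm³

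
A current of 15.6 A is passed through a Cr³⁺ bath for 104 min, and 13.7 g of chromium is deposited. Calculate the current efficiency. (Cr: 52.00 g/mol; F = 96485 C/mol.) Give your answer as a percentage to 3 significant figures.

78.3%

Q = 15.6 × 6240 = 97340 C
n(e⁻) = 97340 / 96485 = 1.009 mol
Cr³⁺ + 3e⁻ → Cr, so theoretical n(Cr) = 0.3363 mol → 17.49 g
Efficiency = 13.7 / 17.49 = 0.7833 = 78.3%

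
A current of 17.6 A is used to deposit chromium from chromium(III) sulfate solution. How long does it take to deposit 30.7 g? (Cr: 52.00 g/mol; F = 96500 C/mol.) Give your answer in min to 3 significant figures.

n(Cr) = 30.7 / 52.00 = 0.5904 mol
Cr³⁺ + 3e⁻ → Cr, so n(e⁻) = 3 × 0.5904 = 1.771 mol
Q = 1.771 × 96500 = 1.709×10^5 C
t = Q / I = 1.709×10^5 / 17.6 = 9710 s = 162 min

162 min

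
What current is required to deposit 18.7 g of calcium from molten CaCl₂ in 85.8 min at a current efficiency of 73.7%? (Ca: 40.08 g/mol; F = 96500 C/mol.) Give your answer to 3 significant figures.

n(Ca) = 18.7 / 40.08 = 0.4666 mol
Ca²⁺ + 2e⁻ → Ca, so n(e⁻) = 2 × 0.4666 = 0.9332 mol
Q = 0.9332 × 96500 / 0.737 = 1.222×10^5 C
I = Q / t = 1.222×10^5 / 5148 s = 23.7 A

23.7 A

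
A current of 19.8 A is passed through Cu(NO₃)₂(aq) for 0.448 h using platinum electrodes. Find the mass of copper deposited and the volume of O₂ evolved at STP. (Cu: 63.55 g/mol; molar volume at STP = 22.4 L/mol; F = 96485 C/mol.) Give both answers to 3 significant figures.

10.5 g Cu; 1.85 L O₂

Q = 19.8 × 1612.8 = 31930 C; n(e⁻) = 31930 / 96485 = 0.3309 mol
Cathode: Cu²⁺ + 2e⁻ → Cu → n(Cu) = 0.3309/2 = 0.1655 mol → 10.5 g
Anode: 2H₂O → O₂ + 4H⁺ + 4e⁻ → n(O₂) = 0.3309/4 = 0.08273 mol → 1.85 L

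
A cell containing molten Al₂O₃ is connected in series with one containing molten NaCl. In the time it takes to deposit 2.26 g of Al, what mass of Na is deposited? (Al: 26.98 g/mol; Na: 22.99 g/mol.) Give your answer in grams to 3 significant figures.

5.78 g

n(Al) = 2.26 / 26.98 = 0.08377 mol
Al³⁺ + 3e⁻ → Al, so n(e⁻) = 3 × 0.08377 = 0.2513 mol
Since the cells are in series, n(e⁻) in the Na cell is also 0.2513 mol.
Na⁺ + e⁻ → Na, so n(Na) = 0.2513 mol
m(Na) = 0.2513 × 22.99 = 5.78 g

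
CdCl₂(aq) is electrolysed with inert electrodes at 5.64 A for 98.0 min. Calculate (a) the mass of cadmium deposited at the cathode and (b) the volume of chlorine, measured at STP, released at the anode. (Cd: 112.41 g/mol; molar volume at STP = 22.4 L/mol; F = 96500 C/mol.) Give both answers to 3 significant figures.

19.3 g Cd; 3.85 L Cl₂

Q = 5.64 × 5880 = 33160 C; n(e⁻) = 33160 / 96500 = 0.3436 mol
Cathode: Cd²⁺ + 2e⁻ → Cd → n(Cd) = 0.3436/2 = 0.1718 mol → 19.3 g
Anode: 2Cl⁻ → Cl₂ + 2e⁻ → n(Cl₂) = 0.3436/2 = 0.1718 mol → 3.85 L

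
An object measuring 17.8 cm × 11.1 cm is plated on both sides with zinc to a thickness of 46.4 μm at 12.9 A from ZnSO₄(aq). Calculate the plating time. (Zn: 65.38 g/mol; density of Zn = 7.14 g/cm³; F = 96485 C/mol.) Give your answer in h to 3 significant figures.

Plated area = 2 × 17.8 × 11.1 = 395.2 cm²
Volume = 395.2 × 46.4×10⁻⁴ cm = 1.834 cm³
m(Zn) = 1.834 × 7.14 = 13.09 g
n(Zn) = 13.09 / 65.38 = 0.2002 mol; n(e⁻) = 2 × 0.2002 = 0.4004 mol
Q = 0.4004 × 96485 = 38630 C
t = 38630 / 12.9 = 2995 s = 0.832 h

0.832 h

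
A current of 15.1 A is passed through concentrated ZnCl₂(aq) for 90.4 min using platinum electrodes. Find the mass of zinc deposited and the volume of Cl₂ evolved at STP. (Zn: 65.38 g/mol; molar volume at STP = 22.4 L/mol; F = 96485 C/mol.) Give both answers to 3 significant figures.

27.7 g Zn; 9.51 L Cl₂

Q = 15.1 × 5424 = 81900 C; n(e⁻) = 81900 / 96485 = 0.8488 mol
Cathode: Zn²⁺ + 2e⁻ → Zn → n(Zn) = 0.8488/2 = 0.4244 mol → 27.7 g
Anode: 2Cl⁻ → Cl₂ + 2e⁻ → n(Cl₂) = 0.8488/2 = 0.4244 mol → 9.51 L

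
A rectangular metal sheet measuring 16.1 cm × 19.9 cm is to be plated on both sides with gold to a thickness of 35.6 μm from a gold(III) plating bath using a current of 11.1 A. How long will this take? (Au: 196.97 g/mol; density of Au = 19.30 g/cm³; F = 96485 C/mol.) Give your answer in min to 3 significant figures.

Plated area = 2 × 16.1 × 19.9 = 640.8 cm²
Volume = 640.8 × 35.6×10⁻⁴ cm = 2.281 cm³
m(Au) = 2.281 × 19.30 = 44.02 g
n(Au) = 44.02 / 196.97 = 0.2235 mol; n(e⁻) = 3 × 0.2235 = 0.6705 mol
Q = 0.6705 × 96485 = 64690 C
t = 64690 / 11.1 = 5828 s = 97.1 min

97.1 min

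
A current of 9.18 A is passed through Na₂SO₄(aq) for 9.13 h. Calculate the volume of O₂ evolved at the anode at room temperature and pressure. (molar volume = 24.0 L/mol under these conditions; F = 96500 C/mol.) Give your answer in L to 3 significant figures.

Q = It = 9.18 × 32868 = 3.017×10^5 C
n(e⁻) = Q/F = 3.017×10^5/96500 = 3.126 mol
2H₂O → O₂ + 4H⁺ + 4e⁻, so n(O₂) = 3.126 / 4 = 0.7815 mol
V = 0.7815 × 24.0 = 18.76 L

18.8 L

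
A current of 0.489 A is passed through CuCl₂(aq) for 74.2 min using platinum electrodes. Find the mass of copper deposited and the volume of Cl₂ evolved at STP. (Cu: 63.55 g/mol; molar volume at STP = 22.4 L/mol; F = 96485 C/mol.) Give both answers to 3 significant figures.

Q = 0.489 × 4452 = 2177 C; n(e⁻) = 2177 / 96485 = 0.02256 mol
Cathode: Cu²⁺ + 2e⁻ → Cu → n(Cu) = 0.02256/2 = 0.01128 mol → 0.717 g
Anode: 2Cl⁻ → Cl₂ + 2e⁻ → n(Cl₂) = 0.02256/2 = 0.01128 mol → 0.253 L

0.717 g Cu; 0.253 L Cl₂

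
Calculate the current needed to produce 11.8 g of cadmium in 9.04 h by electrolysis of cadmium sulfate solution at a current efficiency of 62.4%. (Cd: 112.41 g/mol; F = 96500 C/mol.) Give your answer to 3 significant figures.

0.998 A

n(Cd) = 11.8 / 112.41 = 0.1050 mol
Cd²⁺ + 2e⁻ → Cd, so n(e⁻) = 2 × 0.1050 = 0.2100 mol
Q = 0.2100 × 96500 / 0.624 = 32480 C
I = Q / t = 32480 / 32544 s = 0.998 A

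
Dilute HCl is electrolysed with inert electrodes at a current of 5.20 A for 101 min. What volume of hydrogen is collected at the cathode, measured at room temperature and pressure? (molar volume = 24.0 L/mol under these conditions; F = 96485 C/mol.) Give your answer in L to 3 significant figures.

Q = 5.20 A × 6060 s = 31510 C
n(e⁻) = 31510 / 96485 = 0.3266 mol
2H⁺ + 2e⁻ → H₂, so n(H₂) = 0.3266 / 2 = 0.1633 mol
V = 0.1633 × 24.0 = 3.919 L

3.92 L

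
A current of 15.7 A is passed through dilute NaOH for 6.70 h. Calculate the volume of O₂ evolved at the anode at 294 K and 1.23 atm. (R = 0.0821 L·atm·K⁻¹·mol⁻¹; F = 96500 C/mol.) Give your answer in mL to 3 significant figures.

Q = It = 15.7 × 24120 = 3.787×10^5 C
Moles of electrons = 3.787×10^5 / 96500 = 3.924 mol
2H₂O → O₂ + 4H⁺ + 4e⁻, so n(O₂) = 3.924 / 4 = 0.9810 mol
V = nRT/P = 0.9810 × 0.0821 × 294 / 1.23 = 19.25 L
= 19300 mL

19300 mL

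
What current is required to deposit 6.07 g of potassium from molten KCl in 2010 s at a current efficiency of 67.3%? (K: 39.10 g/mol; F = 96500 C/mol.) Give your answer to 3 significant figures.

11.1 A

n(K) = 6.07 / 39.10 = 0.1552 mol
K⁺ + e⁻ → K, so n(e⁻) = 0.1552 mol
Q = 0.1552 × 96500 / 0.673 = 22250 C
I = Q / t = 22250 / 2010 s = 11.1 A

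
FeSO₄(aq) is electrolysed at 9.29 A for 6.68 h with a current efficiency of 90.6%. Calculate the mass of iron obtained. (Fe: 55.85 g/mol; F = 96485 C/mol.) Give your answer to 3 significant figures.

Q = 9.29 × 24048 = 2.234×10^5 C
n(e⁻) = 2.234×10^5 / 96485 = 2.315 mol
Fe²⁺ + 2e⁻ → Fe, so theoretical m(Fe) = 1.158 × 55.85 = 64.67 g
Actual mass = 90.6% × 64.67 = 58.6 g

58.6 g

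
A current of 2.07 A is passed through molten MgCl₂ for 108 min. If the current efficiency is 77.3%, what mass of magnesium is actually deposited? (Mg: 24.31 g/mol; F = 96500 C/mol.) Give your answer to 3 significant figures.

Q = 2.07 × 6480 = 13410 C
n(e⁻) = 13410 / 96500 = 0.1390 mol
Mg²⁺ + 2e⁻ → Mg, so theoretical m(Mg) = 0.06950 × 24.31 = 1.690 g
Actual mass = 77.3% × 1.690 = 1.31 g

1.31 g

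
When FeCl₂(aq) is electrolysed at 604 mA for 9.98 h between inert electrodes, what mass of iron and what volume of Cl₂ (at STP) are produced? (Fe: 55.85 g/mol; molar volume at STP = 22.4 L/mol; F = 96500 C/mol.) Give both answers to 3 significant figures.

6.28 g Fe; 2.52 L Cl₂

Q = 0.604 × 35928 = 21700 C; n(e⁻) = 21700 / 96500 = 0.2249 mol
Cathode: Fe²⁺ + 2e⁻ → Fe → n(Fe) = 0.2249/2 = 0.1125 mol → 6.28 g
Anode: 2Cl⁻ → Cl₂ + 2e⁻ → n(Cl₂) = 0.2249/2 = 0.1125 mol → 2.52 L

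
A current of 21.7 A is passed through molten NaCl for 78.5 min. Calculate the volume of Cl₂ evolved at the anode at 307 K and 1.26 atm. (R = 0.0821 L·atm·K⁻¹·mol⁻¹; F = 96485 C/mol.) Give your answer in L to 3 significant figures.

10.6 L

Q = It = 21.7 × 4710 = 1.022×10^5 C
Moles of electrons = 1.022×10^5 / 96485 = 1.059 mol
2Cl⁻ → Cl₂ + 2e⁻, so n(Cl₂) = 1.059 / 2 = 0.5295 mol
V = nRT/P = 0.5295 × 0.0821 × 307 / 1.26 = 10.59 L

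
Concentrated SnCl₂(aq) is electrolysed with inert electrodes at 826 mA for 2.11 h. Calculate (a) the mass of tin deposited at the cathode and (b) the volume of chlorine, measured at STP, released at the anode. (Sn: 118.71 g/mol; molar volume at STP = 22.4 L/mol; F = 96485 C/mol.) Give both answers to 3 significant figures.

3.86 g Sn; 0.728 L Cl₂

Q = 0.826 × 7596 = 6274 C; n(e⁻) = 6274 / 96485 = 0.06503 mol
Cathode: Sn²⁺ + 2e⁻ → Sn → n(Sn) = 0.06503/2 = 0.03252 mol → 3.86 g
Anode: 2Cl⁻ → Cl₂ + 2e⁻ → n(Cl₂) = 0.06503/2 = 0.03252 mol → 0.728 L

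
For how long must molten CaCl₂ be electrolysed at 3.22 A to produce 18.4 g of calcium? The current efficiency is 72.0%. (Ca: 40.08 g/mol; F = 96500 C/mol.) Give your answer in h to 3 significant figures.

n(Ca) = 18.4 / 40.08 = 0.4591 mol
Ca²⁺ + 2e⁻ → Ca, so n(e⁻) = 2 × 0.4591 = 0.9182 mol
Q = 0.9182 × 96500 / 0.720 = 1.231×10^5 C
t = Q / I = 1.231×10^5 / 3.22 = 38230 s = 10.6 h

10.6 h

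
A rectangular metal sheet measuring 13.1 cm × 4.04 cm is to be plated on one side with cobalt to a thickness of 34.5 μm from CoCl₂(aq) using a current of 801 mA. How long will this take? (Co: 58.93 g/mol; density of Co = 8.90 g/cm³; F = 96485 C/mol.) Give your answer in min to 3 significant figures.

Plated area = 13.1 × 4.04 = 52.92 cm²
Volume = 52.92 × 34.5×10⁻⁴ cm = 0.1826 cm³
m(Co) = 0.1826 × 8.90 = 1.625 g
n(Co) = 1.625 / 58.93 = 0.02758 mol; n(e⁻) = 2 × 0.02758 = 0.05516 mol
Q = 0.05516 × 96485 = 5322 C
t = 5322 / 0.801 = 6644 s = 111 min

111 min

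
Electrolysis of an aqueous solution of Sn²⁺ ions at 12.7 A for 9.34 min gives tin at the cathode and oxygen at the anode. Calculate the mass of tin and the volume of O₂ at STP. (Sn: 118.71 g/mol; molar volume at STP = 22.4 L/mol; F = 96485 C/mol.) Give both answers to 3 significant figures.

4.38 g Sn; 0.413 L O₂

Q = 12.7 × 560.4 = 7117 C; n(e⁻) = 7117 / 96485 = 0.07376 mol
Cathode: Sn²⁺ + 2e⁻ → Sn → n(Sn) = 0.07376/2 = 0.03688 mol → 4.38 g
Anode: 2H₂O → O₂ + 4H⁺ + 4e⁻ → n(O₂) = 0.07376/4 = 0.01844 mol → 0.413 L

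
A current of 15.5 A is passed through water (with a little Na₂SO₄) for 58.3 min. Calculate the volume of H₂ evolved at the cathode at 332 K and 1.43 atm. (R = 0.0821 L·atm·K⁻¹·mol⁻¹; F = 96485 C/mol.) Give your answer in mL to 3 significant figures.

Charge passed = 15.5 × 3498 = 54220 C
n(e⁻) = 54220 / 96485 = 0.5620 mol
2H⁺ + 2e⁻ → H₂, so n(H₂) = 0.5620 / 2 = 0.2810 mol
V = nRT/P = 0.2810 × 0.0821 × 332 / 1.43 = 5.356 L
= 5360 mL

5360 mL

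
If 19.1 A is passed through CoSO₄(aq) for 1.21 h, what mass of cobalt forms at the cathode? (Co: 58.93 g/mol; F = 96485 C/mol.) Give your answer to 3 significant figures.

Q = 19.1 A × 4356 s = 83200 C
n(e⁻) = 83200 / 96485 = 0.8623 mol
Co²⁺ + 2e⁻ → Co, so n(Co) = 0.8623 / 2 = 0.4312 mol
m = 0.4312 × 58.93 = 25.4 g

25.4 g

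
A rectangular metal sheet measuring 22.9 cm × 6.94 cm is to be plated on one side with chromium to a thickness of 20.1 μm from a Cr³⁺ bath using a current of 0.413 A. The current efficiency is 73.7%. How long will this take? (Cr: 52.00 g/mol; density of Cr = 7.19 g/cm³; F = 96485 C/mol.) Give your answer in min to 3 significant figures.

700 min

Plated area = 22.9 × 6.94 = 158.9 cm²
Volume = 158.9 × 20.1×10⁻⁴ cm = 0.3194 cm³
m(Cr) = 0.3194 × 7.19 = 2.296 g
n(Cr) = 2.296 / 52.00 = 0.04415 mol; n(e⁻) = 3 × 0.04415 = 0.1325 mol
Q = 0.1325 × 96485 / 0.737 = 17350 C
t = 17350 / 0.413 = 42010 s = 700 min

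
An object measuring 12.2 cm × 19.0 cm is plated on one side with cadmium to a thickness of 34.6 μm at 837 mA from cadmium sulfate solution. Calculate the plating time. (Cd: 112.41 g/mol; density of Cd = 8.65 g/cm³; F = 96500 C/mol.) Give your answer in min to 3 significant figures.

237 min

Plated area = 12.2 × 19.0 = 231.8 cm²
Volume = 231.8 × 34.6×10⁻⁴ cm = 0.8020 cm³
m(Cd) = 0.8020 × 8.65 = 6.937 g
n(Cd) = 6.937 / 112.41 = 0.06171 mol; n(e⁻) = 2 × 0.06171 = 0.1234 mol
Q = 0.1234 × 96500 = 11910 C
t = 11910 / 0.837 = 14230 s = 237 min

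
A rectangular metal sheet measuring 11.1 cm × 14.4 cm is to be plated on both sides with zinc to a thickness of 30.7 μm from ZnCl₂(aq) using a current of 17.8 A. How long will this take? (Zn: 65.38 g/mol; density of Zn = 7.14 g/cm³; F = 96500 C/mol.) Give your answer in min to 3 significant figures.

19.4 min

Plated area = 2 × 11.1 × 14.4 = 319.7 cm²
Volume = 319.7 × 30.7×10⁻⁴ cm = 0.9815 cm³
m(Zn) = 0.9815 × 7.14 = 7.008 g
n(Zn) = 7.008 / 65.38 = 0.1072 mol; n(e⁻) = 2 × 0.1072 = 0.2144 mol
Q = 0.2144 × 96500 = 20690 C
t = 20690 / 17.8 = 1162 s = 19.4 min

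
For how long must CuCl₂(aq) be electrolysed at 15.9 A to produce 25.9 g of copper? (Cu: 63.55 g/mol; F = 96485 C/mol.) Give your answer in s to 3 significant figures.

n(Cu) = 25.9 / 63.55 = 0.4076 mol
Cu²⁺ + 2e⁻ → Cu, so n(e⁻) = 2 × 0.4076 = 0.8152 mol
Q = 0.8152 × 96485 = 78650 C
t = Q / I = 78650 / 15.9 = 4947 s

4950 s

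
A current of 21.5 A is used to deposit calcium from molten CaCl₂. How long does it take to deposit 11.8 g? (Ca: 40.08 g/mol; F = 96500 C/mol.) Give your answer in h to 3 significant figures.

n(Ca) = 11.8 / 40.08 = 0.2944 mol
Ca²⁺ + 2e⁻ → Ca, so n(e⁻) = 2 × 0.2944 = 0.5888 mol
Q = 0.5888 × 96500 = 56820 C
t = Q / I = 56820 / 21.5 = 2643 s = 0.734 h

0.734 h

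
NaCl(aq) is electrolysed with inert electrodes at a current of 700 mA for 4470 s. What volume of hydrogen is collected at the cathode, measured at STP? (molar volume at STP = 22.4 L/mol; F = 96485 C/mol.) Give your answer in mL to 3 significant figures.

363 mL

Q = 0.700 A × 4470 s = 3129 C
Moles of electrons = 3129 / 96485 = 0.03243 mol
2H⁺ + 2e⁻ → H₂, so n(H₂) = 0.03243 / 2 = 0.01622 mol
V = 0.01622 × 22.4 = 0.3633 L
= 363 mL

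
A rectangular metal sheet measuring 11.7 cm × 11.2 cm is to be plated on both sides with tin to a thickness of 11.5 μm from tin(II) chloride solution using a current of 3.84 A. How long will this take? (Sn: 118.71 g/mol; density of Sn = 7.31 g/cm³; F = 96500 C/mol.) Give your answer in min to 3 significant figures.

15.5 min

Plated area = 2 × 11.7 × 11.2 = 262.1 cm²
Volume = 262.1 × 11.5×10⁻⁴ cm = 0.3014 cm³
m(Sn) = 0.3014 × 7.31 = 2.203 g
n(Sn) = 2.203 / 118.71 = 0.01856 mol; n(e⁻) = 2 × 0.01856 = 0.03712 mol
Q = 0.03712 × 96500 = 3582 C
t = 3582 / 3.84 = 932.8 s = 15.5 min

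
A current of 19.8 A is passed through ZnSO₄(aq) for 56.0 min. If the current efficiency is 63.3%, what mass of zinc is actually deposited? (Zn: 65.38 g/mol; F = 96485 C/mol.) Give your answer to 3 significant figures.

Q = 19.8 × 3360 = 66530 C
n(e⁻) = 66530 / 96485 = 0.6895 mol
Zn²⁺ + 2e⁻ → Zn, so theoretical m(Zn) = 0.3448 × 65.38 = 22.54 g
Actual mass = 63.3% × 22.54 = 14.3 g

14.3 g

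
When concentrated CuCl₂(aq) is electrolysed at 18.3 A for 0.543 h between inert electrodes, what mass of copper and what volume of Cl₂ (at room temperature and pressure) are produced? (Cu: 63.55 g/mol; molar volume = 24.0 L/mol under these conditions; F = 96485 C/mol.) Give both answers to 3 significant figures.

11.8 g Cu; 4.45 L Cl₂

Q = 18.3 × 1954.8 = 35770 C; n(e⁻) = 35770 / 96485 = 0.3707 mol
Cathode: Cu²⁺ + 2e⁻ → Cu → n(Cu) = 0.3707/2 = 0.1854 mol → 11.8 g
Anode: 2Cl⁻ → Cl₂ + 2e⁻ → n(Cl₂) = 0.3707/2 = 0.1854 mol → 4.45 L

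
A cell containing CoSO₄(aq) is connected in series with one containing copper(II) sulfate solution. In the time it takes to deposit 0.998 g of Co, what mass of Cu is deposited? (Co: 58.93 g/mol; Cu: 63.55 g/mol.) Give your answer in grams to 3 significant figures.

1.08 g

n(Co) = 0.998 / 58.93 = 0.01694 mol
Co²⁺ + 2e⁻ → Co, so n(e⁻) = 2 × 0.01694 = 0.03388 mol
In series, the same 0.03388 mol of electrons flows through the second cell.
Cu²⁺ + 2e⁻ → Cu, so n(Cu) = 0.03388 / 2 = 0.01694 mol
m(Cu) = 0.01694 × 63.55 = 1.08 g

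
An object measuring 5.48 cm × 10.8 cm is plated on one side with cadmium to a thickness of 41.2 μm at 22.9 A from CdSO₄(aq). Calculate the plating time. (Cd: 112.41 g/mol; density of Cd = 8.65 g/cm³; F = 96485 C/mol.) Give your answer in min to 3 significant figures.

2.64 min

Plated area = 5.48 × 10.8 = 59.18 cm²
Volume = 59.18 × 41.2×10⁻⁴ cm = 0.2438 cm³
m(Cd) = 0.2438 × 8.65 = 2.109 g
n(Cd) = 2.109 / 112.41 = 0.01876 mol; n(e⁻) = 2 × 0.01876 = 0.03752 mol
Q = 0.03752 × 96485 = 3620 C
t = 3620 / 22.9 = 158.1 s = 2.64 min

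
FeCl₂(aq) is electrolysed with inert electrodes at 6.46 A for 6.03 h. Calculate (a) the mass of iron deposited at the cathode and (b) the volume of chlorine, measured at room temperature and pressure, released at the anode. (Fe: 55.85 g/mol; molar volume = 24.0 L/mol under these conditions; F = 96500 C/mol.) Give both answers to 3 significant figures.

40.6 g Fe; 17.4 L Cl₂

Q = 6.46 × 21708 = 1.402×10^5 C; n(e⁻) = 1.402×10^5 / 96500 = 1.453 mol
Cathode: Fe²⁺ + 2e⁻ → Fe → n(Fe) = 1.453/2 = 0.7265 mol → 40.6 g
Anode: 2Cl⁻ → Cl₂ + 2e⁻ → n(Cl₂) = 1.453/2 = 0.7265 mol → 17.4 L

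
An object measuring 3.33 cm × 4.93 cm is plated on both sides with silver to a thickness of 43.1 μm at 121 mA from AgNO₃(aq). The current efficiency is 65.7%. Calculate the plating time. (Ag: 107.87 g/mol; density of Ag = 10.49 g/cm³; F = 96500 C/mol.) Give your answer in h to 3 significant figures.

4.64 h

Plated area = 2 × 3.33 × 4.93 = 32.83 cm²
Volume = 32.83 × 43.1×10⁻⁴ cm = 0.1415 cm³
m(Ag) = 0.1415 × 10.49 = 1.484 g
n(Ag) = 1.484 / 107.87 = 0.01376 mol; n(e⁻) = 0.01376 mol
Q = 0.01376 × 96500 / 0.657 = 2021 C
t = 2021 / 0.121 = 16700 s = 4.64 h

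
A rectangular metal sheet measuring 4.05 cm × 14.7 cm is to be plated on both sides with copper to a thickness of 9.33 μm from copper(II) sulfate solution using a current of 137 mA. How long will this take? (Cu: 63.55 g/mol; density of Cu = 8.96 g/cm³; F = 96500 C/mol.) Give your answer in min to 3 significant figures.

368 min

Plated area = 2 × 4.05 × 14.7 = 119.1 cm²
Volume = 119.1 × 9.33×10⁻⁴ cm = 0.1111 cm³
m(Cu) = 0.1111 × 8.96 = 0.9955 g
n(Cu) = 0.9955 / 63.55 = 0.01566 mol; n(e⁻) = 2 × 0.01566 = 0.03132 mol
Q = 0.03132 × 96500 = 3022 C
t = 3022 / 0.137 = 22060 s = 368 min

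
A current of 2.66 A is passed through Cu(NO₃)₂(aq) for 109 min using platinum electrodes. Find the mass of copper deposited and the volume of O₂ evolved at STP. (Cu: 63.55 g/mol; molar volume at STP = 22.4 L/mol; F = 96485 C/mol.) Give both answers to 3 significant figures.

5.73 g Cu; 1.01 L O₂

Q = 2.66 × 6540 = 17400 C; n(e⁻) = 17400 / 96485 = 0.1803 mol
Cathode: Cu²⁺ + 2e⁻ → Cu → n(Cu) = 0.1803/2 = 0.09015 mol → 5.73 g
Anode: 2H₂O → O₂ + 4H⁺ + 4e⁻ → n(O₂) = 0.1803/4 = 0.04508 mol → 1.01 L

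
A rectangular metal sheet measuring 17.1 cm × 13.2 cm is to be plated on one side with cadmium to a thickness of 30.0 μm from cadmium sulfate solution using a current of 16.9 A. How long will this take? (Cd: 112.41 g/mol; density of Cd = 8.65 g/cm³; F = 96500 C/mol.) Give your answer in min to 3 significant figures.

9.92 min

Plated area = 17.1 × 13.2 = 225.7 cm²
Volume = 225.7 × 30.0×10⁻⁴ cm = 0.6771 cm³
m(Cd) = 0.6771 × 8.65 = 5.857 g
n(Cd) = 5.857 / 112.41 = 0.05210 mol; n(e⁻) = 2 × 0.05210 = 0.1042 mol
Q = 0.1042 × 96500 = 10060 C
t = 10060 / 16.9 = 595.3 s = 9.92 min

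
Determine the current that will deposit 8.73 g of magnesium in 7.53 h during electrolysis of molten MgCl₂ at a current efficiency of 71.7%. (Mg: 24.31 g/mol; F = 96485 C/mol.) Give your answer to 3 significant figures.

3.57 A

n(Mg) = 8.73 / 24.31 = 0.3591 mol
Mg²⁺ + 2e⁻ → Mg, so n(e⁻) = 2 × 0.3591 = 0.7182 mol
Q = 0.7182 × 96485 / 0.717 = 96650 C
I = Q / t = 96650 / 27108 s = 3.57 A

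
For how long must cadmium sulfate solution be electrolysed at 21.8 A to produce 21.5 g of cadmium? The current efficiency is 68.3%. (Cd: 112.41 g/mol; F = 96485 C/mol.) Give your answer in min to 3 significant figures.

n(Cd) = 21.5 / 112.41 = 0.1913 mol
Cd²⁺ + 2e⁻ → Cd, so n(e⁻) = 2 × 0.1913 = 0.3826 mol
Q = 0.3826 × 96485 / 0.683 = 54050 C
t = Q / I = 54050 / 21.8 = 2479 s = 41.3 min

41.3 min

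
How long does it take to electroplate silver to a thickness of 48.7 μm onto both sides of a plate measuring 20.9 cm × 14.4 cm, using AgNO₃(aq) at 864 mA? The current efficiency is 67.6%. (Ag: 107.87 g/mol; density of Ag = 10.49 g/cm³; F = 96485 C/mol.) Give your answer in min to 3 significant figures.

785 min

Plated area = 2 × 20.9 × 14.4 = 601.9 cm²
Volume = 601.9 × 48.7×10⁻⁴ cm = 2.931 cm³
m(Ag) = 2.931 × 10.49 = 30.75 g
n(Ag) = 30.75 / 107.87 = 0.2851 mol; n(e⁻) = 0.2851 mol
Q = 0.2851 × 96485 / 0.676 = 40690 C
t = 40690 / 0.864 = 47090 s = 785 min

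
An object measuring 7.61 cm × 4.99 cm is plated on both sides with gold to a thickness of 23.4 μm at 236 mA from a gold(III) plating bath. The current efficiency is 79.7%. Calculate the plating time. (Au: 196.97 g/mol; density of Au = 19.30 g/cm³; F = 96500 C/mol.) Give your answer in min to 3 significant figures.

447 min

Plated area = 2 × 7.61 × 4.99 = 75.95 cm²
Volume = 75.95 × 23.4×10⁻⁴ cm = 0.1777 cm³
m(Au) = 0.1777 × 19.30 = 3.430 g
n(Au) = 3.430 / 196.97 = 0.01741 mol; n(e⁻) = 3 × 0.01741 = 0.05223 mol
Q = 0.05223 × 96500 / 0.797 = 6324 C
t = 6324 / 0.236 = 26800 s = 447 min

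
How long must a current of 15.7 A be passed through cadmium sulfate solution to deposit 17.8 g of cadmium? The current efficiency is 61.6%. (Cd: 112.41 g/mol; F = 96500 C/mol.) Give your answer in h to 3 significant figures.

n(Cd) = 17.8 / 112.41 = 0.1583 mol
Cd²⁺ + 2e⁻ → Cd, so n(e⁻) = 2 × 0.1583 = 0.3166 mol
Q = 0.3166 × 96500 / 0.616 = 49600 C
t = Q / I = 49600 / 15.7 = 3159 s = 0.878 h

0.878 h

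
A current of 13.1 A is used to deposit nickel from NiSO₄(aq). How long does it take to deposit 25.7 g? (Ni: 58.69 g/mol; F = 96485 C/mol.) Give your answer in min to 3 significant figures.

108 min

n(Ni) = 25.7 / 58.69 = 0.4379 mol
Ni²⁺ + 2e⁻ → Ni, so n(e⁻) = 2 × 0.4379 = 0.8758 mol
Q = 0.8758 × 96485 = 84500 C
t = Q / I = 84500 / 13.1 = 6450 s = 108 min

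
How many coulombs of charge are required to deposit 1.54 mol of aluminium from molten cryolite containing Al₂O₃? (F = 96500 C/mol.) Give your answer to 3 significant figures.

4.46×10^5 C

Al³⁺ + 3e⁻ → Al, so n(e⁻) = 3 × 1.54 = 4.620 mol
Q = 4.620 × 96500 = 4.458×10^5 C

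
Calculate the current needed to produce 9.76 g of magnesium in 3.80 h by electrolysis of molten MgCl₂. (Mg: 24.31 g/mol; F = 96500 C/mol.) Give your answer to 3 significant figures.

5.66 A

n(Mg) = 9.76 / 24.31 = 0.4015 mol
Mg²⁺ + 2e⁻ → Mg, so n(e⁻) = 2 × 0.4015 = 0.8030 mol
Q = 0.8030 × 96500 = 77490 C
I = Q / t = 77490 / 13680 s = 5.66 A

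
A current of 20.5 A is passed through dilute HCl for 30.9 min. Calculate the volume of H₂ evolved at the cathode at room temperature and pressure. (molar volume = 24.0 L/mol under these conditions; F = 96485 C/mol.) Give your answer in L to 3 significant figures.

4.73 L

Charge passed = 20.5 × 1854 = 38010 C
n(e⁻) = 38010 / 96485 = 0.3939 mol
2H⁺ + 2e⁻ → H₂, so n(H₂) = 0.3939 / 2 = 0.1970 mol
V = 0.1970 × 24.0 = 4.728 L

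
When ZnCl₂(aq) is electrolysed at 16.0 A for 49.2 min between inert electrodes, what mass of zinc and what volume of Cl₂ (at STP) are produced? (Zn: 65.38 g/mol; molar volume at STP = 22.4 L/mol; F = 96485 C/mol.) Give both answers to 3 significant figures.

Q = 16.0 × 2952 = 47230 C; n(e⁻) = 47230 / 96485 = 0.4895 mol
Cathode: Zn²⁺ + 2e⁻ → Zn → n(Zn) = 0.4895/2 = 0.2448 mol → 16.0 g
Anode: 2Cl⁻ → Cl₂ + 2e⁻ → n(Cl₂) = 0.4895/2 = 0.2448 mol → 5.48 L

16.0 g Zn; 5.48 L Cl₂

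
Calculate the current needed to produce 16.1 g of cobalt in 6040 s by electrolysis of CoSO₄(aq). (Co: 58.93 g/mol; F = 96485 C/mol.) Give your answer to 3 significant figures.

8.73 A

n(Co) = 16.1 / 58.93 = 0.2732 mol
Co²⁺ + 2e⁻ → Co, so n(e⁻) = 2 × 0.2732 = 0.5464 mol
Q = 0.5464 × 96485 = 52720 C
I = Q / t = 52720 / 6040 s = 8.73 A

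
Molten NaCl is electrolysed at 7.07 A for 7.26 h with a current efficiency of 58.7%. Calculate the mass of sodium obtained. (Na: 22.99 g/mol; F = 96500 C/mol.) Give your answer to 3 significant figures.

Q = 7.07 × 26136 = 1.848×10^5 C
n(e⁻) = 1.848×10^5 / 96500 = 1.915 mol
Na⁺ + e⁻ → Na, so theoretical m(Na) = 1.915 × 22.99 = 44.03 g
Actual mass = 58.7% × 44.03 = 25.8 g

25.8 g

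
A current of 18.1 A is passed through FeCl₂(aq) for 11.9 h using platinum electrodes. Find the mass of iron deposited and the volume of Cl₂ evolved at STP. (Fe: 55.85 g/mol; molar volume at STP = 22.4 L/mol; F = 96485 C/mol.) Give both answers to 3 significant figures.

224 g Fe; 90.0 L Cl₂

Q = 18.1 × 42840 = 7.754×10^5 C; n(e⁻) = 7.754×10^5 / 96485 = 8.036 mol
Cathode: Fe²⁺ + 2e⁻ → Fe → n(Fe) = 8.036/2 = 4.018 mol → 224 g
Anode: 2Cl⁻ → Cl₂ + 2e⁻ → n(Cl₂) = 8.036/2 = 4.018 mol → 90.0 L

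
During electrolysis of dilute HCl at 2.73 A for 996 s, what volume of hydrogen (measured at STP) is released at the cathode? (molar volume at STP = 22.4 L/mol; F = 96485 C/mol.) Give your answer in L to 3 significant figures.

Charge passed = 2.73 × 996 = 2719 C
n(e⁻) = 2719 / 96485 = 0.02818 mol
2H⁺ + 2e⁻ → H₂, so n(H₂) = 0.02818 / 2 = 0.01409 mol
V = 0.01409 × 22.4 = 0.3156 L

0.316 L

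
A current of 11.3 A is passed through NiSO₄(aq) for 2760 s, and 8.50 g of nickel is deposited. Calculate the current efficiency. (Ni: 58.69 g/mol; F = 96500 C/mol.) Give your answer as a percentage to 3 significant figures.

89.6%

Q = 11.3 × 2760 = 31190 C
n(e⁻) = 31190 / 96500 = 0.3232 mol
Ni²⁺ + 2e⁻ → Ni, so theoretical n(Ni) = 0.1616 mol → 9.484 g
Efficiency = 8.50 / 9.484 = 0.8962 = 89.6%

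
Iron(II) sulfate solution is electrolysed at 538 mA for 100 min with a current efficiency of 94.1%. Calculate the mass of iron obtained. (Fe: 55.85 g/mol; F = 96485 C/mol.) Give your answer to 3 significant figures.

Q = 0.538 × 6000 = 3228 C
n(e⁻) = 3228 / 96485 = 0.03346 mol
Fe²⁺ + 2e⁻ → Fe, so theoretical m(Fe) = 0.01673 × 55.85 = 0.9344 g
Actual mass = 94.1% × 0.9344 = 0.879 g

0.879 g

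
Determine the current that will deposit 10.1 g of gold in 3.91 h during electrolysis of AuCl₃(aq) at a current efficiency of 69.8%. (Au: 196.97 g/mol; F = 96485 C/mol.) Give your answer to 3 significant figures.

n(Au) = 10.1 / 196.97 = 0.05128 mol
Au³⁺ + 3e⁻ → Au, so n(e⁻) = 3 × 0.05128 = 0.1538 mol
Q = 0.1538 × 96485 / 0.698 = 21260 C
I = Q / t = 21260 / 14076 s = 1.51 A

1.51 A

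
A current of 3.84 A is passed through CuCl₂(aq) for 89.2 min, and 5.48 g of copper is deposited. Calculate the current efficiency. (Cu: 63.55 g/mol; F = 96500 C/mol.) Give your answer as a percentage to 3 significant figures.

Q = 3.84 × 5352 = 20550 C
n(e⁻) = 20550 / 96500 = 0.2130 mol
Cu²⁺ + 2e⁻ → Cu, so theoretical n(Cu) = 0.1065 mol → 6.768 g
Efficiency = 5.48 / 6.768 = 0.8097 = 81.0%

81.0%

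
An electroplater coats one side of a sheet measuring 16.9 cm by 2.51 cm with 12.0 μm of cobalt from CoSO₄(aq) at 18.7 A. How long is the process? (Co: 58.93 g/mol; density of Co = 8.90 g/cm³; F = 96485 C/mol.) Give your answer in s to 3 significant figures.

79.3 s

Plated area = 16.9 × 2.51 = 42.42 cm²
Volume = 42.42 × 12.0×10⁻⁴ cm = 0.05090 cm³
m(Co) = 0.05090 × 8.90 = 0.4530 g
n(Co) = 0.4530 / 58.93 = 0.007687 mol; n(e⁻) = 2 × 0.007687 = 0.01537 mol
Q = 0.01537 × 96485 = 1483 C
t = 1483 / 18.7 = 79.30 s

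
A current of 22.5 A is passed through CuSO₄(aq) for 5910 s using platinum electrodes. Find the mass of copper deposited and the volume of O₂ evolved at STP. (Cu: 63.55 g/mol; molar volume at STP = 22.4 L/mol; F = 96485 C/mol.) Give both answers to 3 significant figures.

Q = 22.5 × 5910 = 1.330×10^5 C; n(e⁻) = 1.330×10^5 / 96485 = 1.378 mol
Cathode: Cu²⁺ + 2e⁻ → Cu → n(Cu) = 1.378/2 = 0.6890 mol → 43.8 g
Anode: 2H₂O → O₂ + 4H⁺ + 4e⁻ → n(O₂) = 1.378/4 = 0.3445 mol → 7.72 L

43.8 g Cu; 7.72 L O₂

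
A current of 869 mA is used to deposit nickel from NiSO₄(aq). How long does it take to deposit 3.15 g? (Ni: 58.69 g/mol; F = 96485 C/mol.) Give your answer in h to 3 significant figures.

n(Ni) = 3.15 / 58.69 = 0.05367 mol
Ni²⁺ + 2e⁻ → Ni, so n(e⁻) = 2 × 0.05367 = 0.1073 mol
Q = 0.1073 × 96485 = 10350 C
t = Q / I = 10350 / 0.869 = 11910 s = 3.31 h

3.31 h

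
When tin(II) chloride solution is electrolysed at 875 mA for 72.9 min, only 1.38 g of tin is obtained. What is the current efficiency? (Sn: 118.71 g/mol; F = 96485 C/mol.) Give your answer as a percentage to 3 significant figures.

58.6%

Q = 0.875 × 4374 = 3827 C
n(e⁻) = 3827 / 96485 = 0.03966 mol
Sn²⁺ + 2e⁻ → Sn, so theoretical n(Sn) = 0.01983 mol → 2.354 g
Efficiency = 1.38 / 2.354 = 0.5862 = 58.6%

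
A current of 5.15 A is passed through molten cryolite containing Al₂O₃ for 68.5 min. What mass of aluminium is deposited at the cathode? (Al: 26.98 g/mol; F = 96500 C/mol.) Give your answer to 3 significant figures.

Q = 5.15 A × 4110 s = 21170 C
n(e⁻) = Q/F = 21170/96500 = 0.2194 mol
Al³⁺ + 3e⁻ → Al, so n(Al) = 0.2194 / 3 = 0.07313 mol
m = 0.07313 × 26.98 = 1.97 g

1.97 g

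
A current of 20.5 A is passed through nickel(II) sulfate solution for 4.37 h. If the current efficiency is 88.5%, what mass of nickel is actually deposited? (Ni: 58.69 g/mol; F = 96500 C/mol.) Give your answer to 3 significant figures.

Q = 20.5 × 15732 = 3.225×10^5 C
n(e⁻) = 3.225×10^5 / 96500 = 3.342 mol
Ni²⁺ + 2e⁻ → Ni, so theoretical m(Ni) = 1.671 × 58.69 = 98.07 g
Actual mass = 88.5% × 98.07 = 86.8 g

86.8 g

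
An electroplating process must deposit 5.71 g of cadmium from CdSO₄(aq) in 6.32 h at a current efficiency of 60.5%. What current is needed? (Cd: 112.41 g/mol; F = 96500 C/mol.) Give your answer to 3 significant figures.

n(Cd) = 5.71 / 112.41 = 0.05080 mol
Cd²⁺ + 2e⁻ → Cd, so n(e⁻) = 2 × 0.05080 = 0.1016 mol
Q = 0.1016 × 96500 / 0.605 = 16210 C
I = Q / t = 16210 / 22752 s = 0.712 A

0.712 A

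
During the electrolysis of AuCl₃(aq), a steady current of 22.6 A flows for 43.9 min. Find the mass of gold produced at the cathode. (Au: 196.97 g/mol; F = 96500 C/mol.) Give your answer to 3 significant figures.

40.5 g

Charge passed = 22.6 × 2634 = 59530 C
Moles of electrons = 59530 / 96500 = 0.6169 mol
Au³⁺ + 3e⁻ → Au, so n(Au) = 0.6169 / 3 = 0.2056 mol
m = 0.2056 × 196.97 = 40.5 g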